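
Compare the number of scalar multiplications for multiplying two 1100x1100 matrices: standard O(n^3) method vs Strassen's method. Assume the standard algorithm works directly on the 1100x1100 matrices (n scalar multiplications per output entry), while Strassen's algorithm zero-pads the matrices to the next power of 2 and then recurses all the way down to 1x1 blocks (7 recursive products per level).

Matrix multiplication for 1100x1100 matrices:

Strassen's algorithm requires power-of-2 dimensions. Pad 1100x1100 to 2048x2048 (next power of 2).

Standard algorithm: 1100^3 = 1331000000 multiplications
Strassen's algorithm: 7^(log2(2048)) = 7^11 = 1977326743 multiplications
Difference: 1331000000 - 1977326743 = -646326743 (Strassen uses MORE here due to padding overhead — for small or just-over-power-of-2 n, padding can outweigh the per-level savings)

Standard: 1331000000 multiplications (1100^3). Strassen: 1977326743 multiplications (7^11, after padding to 2048x2048). Strassen reduces 8 recursive multiplications to 7 at each level.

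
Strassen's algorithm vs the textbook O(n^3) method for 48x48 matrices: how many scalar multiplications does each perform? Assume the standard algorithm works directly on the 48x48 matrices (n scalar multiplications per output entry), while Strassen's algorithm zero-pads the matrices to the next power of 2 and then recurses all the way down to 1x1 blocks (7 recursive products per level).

Matrix multiplication for 48x48 matrices:

Strassen's algorithm requires power-of-2 dimensions. Pad 48x48 to 64x64 (next power of 2).

Standard algorithm: 48^3 = 110592 multiplications
Strassen's algorithm: 7^(log2(64)) = 7^6 = 117649 multiplications
Difference: 110592 - 117649 = -7057 (Strassen uses MORE here due to padding overhead — for small or just-over-power-of-2 n, padding can outweigh the per-level savings)

Standard: 110592 multiplications (48^3). Strassen: 117649 multiplications (7^6, after padding to 64x64). Strassen reduces 8 recursive multiplications to 7 at each level.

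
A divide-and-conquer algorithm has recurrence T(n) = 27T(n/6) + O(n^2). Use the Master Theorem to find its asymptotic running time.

Master Theorem for T(n) = 27T(n/6) + O(n^2):

a = 27, b = 6, c = 2
log_b(a) = log_6(27) = 1.8394

Case 3: c = 2 > log_6(27) = 1.8394
T(n) = O(n^2) = O(n^2)

For T(n) = 27T(n/6) + O(n^2): log_6(27) = 1.8394. This is Case 3 of the Master Theorem (c > log_b(a), work dominated by root), giving O(n^2).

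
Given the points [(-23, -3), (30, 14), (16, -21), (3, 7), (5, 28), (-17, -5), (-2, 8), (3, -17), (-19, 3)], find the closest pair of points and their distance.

Computing all pairwise distances among 9 points:

d((-23, -3), (30, 14)) = 55.6597
d((-23, -3), (16, -21)) = 42.9535
d((-23, -3), (3, 7)) = 27.8568
d((-23, -3), (5, 28)) = 41.7732
d((-23, -3), (-17, -5)) = 6.3246
d((-23, -3), (-2, 8)) = 23.7065
d((-23, -3), (3, -17)) = 29.5296
d((-23, -3), (-19, 3)) = 7.2111
d((30, 14), (16, -21)) = 37.6962
d((30, 14), (3, 7)) = 27.8927
d((30, 14), (5, 28)) = 28.6531
d((30, 14), (-17, -5)) = 50.6952
d((30, 14), (-2, 8)) = 32.5576
d((30, 14), (3, -17)) = 41.1096
d((30, 14), (-19, 3)) = 50.2195
d((16, -21), (3, 7)) = 30.8707
d((16, -21), (5, 28)) = 50.2195
d((16, -21), (-17, -5)) = 36.6742
d((16, -21), (-2, 8)) = 34.1321
d((16, -21), (3, -17)) = 13.6015
d((16, -21), (-19, 3)) = 42.4382
d((3, 7), (5, 28)) = 21.095
d((3, 7), (-17, -5)) = 23.3238
d((3, 7), (-2, 8)) = 5.099 <-- minimum
d((3, 7), (3, -17)) = 24.0
d((3, 7), (-19, 3)) = 22.3607
d((5, 28), (-17, -5)) = 39.6611
d((5, 28), (-2, 8)) = 21.1896
d((5, 28), (3, -17)) = 45.0444
d((5, 28), (-19, 3)) = 34.6554
d((-17, -5), (-2, 8)) = 19.8494
d((-17, -5), (3, -17)) = 23.3238
d((-17, -5), (-19, 3)) = 8.2462
d((-2, 8), (3, -17)) = 25.4951
d((-2, 8), (-19, 3)) = 17.72
d((3, -17), (-19, 3)) = 29.7321

Closest pair: (3, 7) and (-2, 8) with distance 5.099

The closest pair is (3, 7) and (-2, 8) with Euclidean distance 5.099. For 9 points, brute-force pairwise comparison is shown above. For large n, the divide-and-conquer algorithm (sort by x, recurse on halves, check the dividing strip) achieves O(n log n).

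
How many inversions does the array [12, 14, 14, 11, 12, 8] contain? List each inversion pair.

Finding inversions in [12, 14, 14, 11, 12, 8]:

(0, 3): arr[0]=12 > arr[3]=11
(0, 5): arr[0]=12 > arr[5]=8
(1, 3): arr[1]=14 > arr[3]=11
(1, 4): arr[1]=14 > arr[4]=12
(1, 5): arr[1]=14 > arr[5]=8
(2, 3): arr[2]=14 > arr[3]=11
(2, 4): arr[2]=14 > arr[4]=12
(2, 5): arr[2]=14 > arr[5]=8
(3, 5): arr[3]=11 > arr[5]=8
(4, 5): arr[4]=12 > arr[5]=8

Total inversions: 10

The array has 10 inversion(s): (0,3), (0,5), (1,3), (1,4), (1,5), (2,3), (2,4), (2,5), (3,5), (4,5). Each pair (i,j) satisfies i < j and arr[i] > arr[j].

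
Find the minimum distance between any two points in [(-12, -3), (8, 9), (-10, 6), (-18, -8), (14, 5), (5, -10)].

Computing all pairwise distances among 6 points:

d((-12, -3), (8, 9)) = 23.3238
d((-12, -3), (-10, 6)) = 9.2195
d((-12, -3), (-18, -8)) = 7.8102
d((-12, -3), (14, 5)) = 27.2029
d((-12, -3), (5, -10)) = 18.3848
d((8, 9), (-10, 6)) = 18.2483
d((8, 9), (-18, -8)) = 31.0644
d((8, 9), (14, 5)) = 7.2111 <-- minimum
d((8, 9), (5, -10)) = 19.2354
d((-10, 6), (-18, -8)) = 16.1245
d((-10, 6), (14, 5)) = 24.0208
d((-10, 6), (5, -10)) = 21.9317
d((-18, -8), (14, 5)) = 34.5398
d((-18, -8), (5, -10)) = 23.0868
d((14, 5), (5, -10)) = 17.4929

Closest pair: (8, 9) and (14, 5) with distance 7.2111

The closest pair is (8, 9) and (14, 5) with Euclidean distance 7.2111. For 6 points, brute-force pairwise comparison is shown above. For large n, the divide-and-conquer algorithm (sort by x, recurse on halves, check the dividing strip) achieves O(n log n).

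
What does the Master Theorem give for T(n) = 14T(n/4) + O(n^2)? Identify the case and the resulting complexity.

Master Theorem for T(n) = 14T(n/4) + O(n^2):

a = 14, b = 4, c = 2
log_b(a) = log_4(14) = 1.9037

Case 3: c = 2 > log_4(14) = 1.9037
T(n) = O(n^2) = O(n^2)

For T(n) = 14T(n/4) + O(n^2): log_4(14) = 1.9037. This is Case 3 of the Master Theorem (c > log_b(a), work dominated by root), giving O(n^2).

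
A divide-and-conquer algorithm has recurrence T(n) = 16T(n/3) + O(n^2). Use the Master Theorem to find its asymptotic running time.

Master Theorem for T(n) = 16T(n/3) + O(n^2):

a = 16, b = 3, c = 2
log_b(a) = log_3(16) = 2.5237

Case 1: c = 2 < log_3(16) = 2.5237
T(n) = O(n^(log_3 16))

For T(n) = 16T(n/3) + O(n^2): log_3(16) = 2.5237. This is Case 1 of the Master Theorem (c < log_b(a), work dominated by leaves), giving O(n^(log_3 16)).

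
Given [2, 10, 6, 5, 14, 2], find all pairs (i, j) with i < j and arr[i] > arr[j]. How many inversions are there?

Finding inversions in [2, 10, 6, 5, 14, 2]:

(1, 2): arr[1]=10 > arr[2]=6
(1, 3): arr[1]=10 > arr[3]=5
(1, 5): arr[1]=10 > arr[5]=2
(2, 3): arr[2]=6 > arr[3]=5
(2, 5): arr[2]=6 > arr[5]=2
(3, 5): arr[3]=5 > arr[5]=2
(4, 5): arr[4]=14 > arr[5]=2

Total inversions: 7

The array has 7 inversion(s): (1,2), (1,3), (1,5), (2,3), (2,5), (3,5), (4,5). Each pair (i,j) satisfies i < j and arr[i] > arr[j].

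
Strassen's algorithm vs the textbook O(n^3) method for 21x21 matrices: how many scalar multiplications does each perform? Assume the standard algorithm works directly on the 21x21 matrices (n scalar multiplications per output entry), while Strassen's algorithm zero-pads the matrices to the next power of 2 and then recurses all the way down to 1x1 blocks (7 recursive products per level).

Matrix multiplication for 21x21 matrices:

Strassen's algorithm requires power-of-2 dimensions. Pad 21x21 to 32x32 (next power of 2).

Standard algorithm: 21^3 = 9261 multiplications
Strassen's algorithm: 7^(log2(32)) = 7^5 = 16807 multiplications
Difference: 9261 - 16807 = -7546 (Strassen uses MORE here due to padding overhead — for small or just-over-power-of-2 n, padding can outweigh the per-level savings)

Standard: 9261 multiplications (21^3). Strassen: 16807 multiplications (7^5, after padding to 32x32). Strassen reduces 8 recursive multiplications to 7 at each level.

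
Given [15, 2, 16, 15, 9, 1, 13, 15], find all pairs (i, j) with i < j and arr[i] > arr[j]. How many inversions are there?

Finding inversions in [15, 2, 16, 15, 9, 1, 13, 15]:

(0, 1): arr[0]=15 > arr[1]=2
(0, 4): arr[0]=15 > arr[4]=9
(0, 5): arr[0]=15 > arr[5]=1
(0, 6): arr[0]=15 > arr[6]=13
(1, 5): arr[1]=2 > arr[5]=1
(2, 3): arr[2]=16 > arr[3]=15
(2, 4): arr[2]=16 > arr[4]=9
(2, 5): arr[2]=16 > arr[5]=1
(2, 6): arr[2]=16 > arr[6]=13
(2, 7): arr[2]=16 > arr[7]=15
(3, 4): arr[3]=15 > arr[4]=9
(3, 5): arr[3]=15 > arr[5]=1
(3, 6): arr[3]=15 > arr[6]=13
(4, 5): arr[4]=9 > arr[5]=1

Total inversions: 14

The array has 14 inversion(s): (0,1), (0,4), (0,5), (0,6), (1,5), (2,3), (2,4), (2,5), (2,6), (2,7), (3,4), (3,5), (3,6), (4,5). Each pair (i,j) satisfies i < j and arr[i] > arr[j].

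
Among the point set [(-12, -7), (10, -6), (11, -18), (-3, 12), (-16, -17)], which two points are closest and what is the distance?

Computing all pairwise distances among 5 points:

d((-12, -7), (10, -6)) = 22.0227
d((-12, -7), (11, -18)) = 25.4951
d((-12, -7), (-3, 12)) = 21.0238
d((-12, -7), (-16, -17)) = 10.7703 <-- minimum
d((10, -6), (11, -18)) = 12.0416
d((10, -6), (-3, 12)) = 22.2036
d((10, -6), (-16, -17)) = 28.2312
d((11, -18), (-3, 12)) = 33.1059
d((11, -18), (-16, -17)) = 27.0185
d((-3, 12), (-16, -17)) = 31.7805

Closest pair: (-12, -7) and (-16, -17) with distance 10.7703

The closest pair is (-12, -7) and (-16, -17) with Euclidean distance 10.7703. For 5 points, brute-force pairwise comparison is shown above. For large n, the divide-and-conquer algorithm (sort by x, recurse on halves, check the dividing strip) achieves O(n log n).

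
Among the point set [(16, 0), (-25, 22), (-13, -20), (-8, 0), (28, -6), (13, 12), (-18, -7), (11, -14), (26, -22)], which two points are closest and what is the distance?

Computing all pairwise distances among 9 points:

d((16, 0), (-25, 22)) = 46.5296
d((16, 0), (-13, -20)) = 35.2278
d((16, 0), (-8, 0)) = 24.0
d((16, 0), (28, -6)) = 13.4164
d((16, 0), (13, 12)) = 12.3693
d((16, 0), (-18, -7)) = 34.7131
d((16, 0), (11, -14)) = 14.8661
d((16, 0), (26, -22)) = 24.1661
d((-25, 22), (-13, -20)) = 43.6807
d((-25, 22), (-8, 0)) = 27.8029
d((-25, 22), (28, -6)) = 59.9416
d((-25, 22), (13, 12)) = 39.2938
d((-25, 22), (-18, -7)) = 29.8329
d((-25, 22), (11, -14)) = 50.9117
d((-25, 22), (26, -22)) = 67.3573
d((-13, -20), (-8, 0)) = 20.6155
d((-13, -20), (28, -6)) = 43.3244
d((-13, -20), (13, 12)) = 41.2311
d((-13, -20), (-18, -7)) = 13.9284
d((-13, -20), (11, -14)) = 24.7386
d((-13, -20), (26, -22)) = 39.0512
d((-8, 0), (28, -6)) = 36.4966
d((-8, 0), (13, 12)) = 24.1868
d((-8, 0), (-18, -7)) = 12.2066 <-- minimum
d((-8, 0), (11, -14)) = 23.6008
d((-8, 0), (26, -22)) = 40.4969
d((28, -6), (13, 12)) = 23.4307
d((28, -6), (-18, -7)) = 46.0109
d((28, -6), (11, -14)) = 18.7883
d((28, -6), (26, -22)) = 16.1245
d((13, 12), (-18, -7)) = 36.3593
d((13, 12), (11, -14)) = 26.0768
d((13, 12), (26, -22)) = 36.4005
d((-18, -7), (11, -14)) = 29.8329
d((-18, -7), (26, -22)) = 46.4866
d((11, -14), (26, -22)) = 17.0

Closest pair: (-8, 0) and (-18, -7) with distance 12.2066

The closest pair is (-8, 0) and (-18, -7) with Euclidean distance 12.2066. For 9 points, brute-force pairwise comparison is shown above. For large n, the divide-and-conquer algorithm (sort by x, recurse on halves, check the dividing strip) achieves O(n log n).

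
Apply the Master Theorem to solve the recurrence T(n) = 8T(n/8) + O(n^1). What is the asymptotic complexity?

Master Theorem for T(n) = 8T(n/8) + O(n^1):

a = 8, b = 8, c = 1
log_b(a) = log_8(8) = 1.0000

Case 2: c = 1 = log_8(8) = 1.0000
T(n) = O(n^1 log n) = O(n log n)

For T(n) = 8T(n/8) + O(n^1): log_8(8) = 1.0000. This is Case 2 of the Master Theorem (c = log_b(a), equal work at all levels), giving O(n log n).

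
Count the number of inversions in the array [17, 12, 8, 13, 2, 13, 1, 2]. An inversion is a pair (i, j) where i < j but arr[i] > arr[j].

Finding inversions in [17, 12, 8, 13, 2, 13, 1, 2]:

(0, 1): arr[0]=17 > arr[1]=12
(0, 2): arr[0]=17 > arr[2]=8
(0, 3): arr[0]=17 > arr[3]=13
(0, 4): arr[0]=17 > arr[4]=2
(0, 5): arr[0]=17 > arr[5]=13
(0, 6): arr[0]=17 > arr[6]=1
(0, 7): arr[0]=17 > arr[7]=2
(1, 2): arr[1]=12 > arr[2]=8
(1, 4): arr[1]=12 > arr[4]=2
(1, 6): arr[1]=12 > arr[6]=1
(1, 7): arr[1]=12 > arr[7]=2
(2, 4): arr[2]=8 > arr[4]=2
(2, 6): arr[2]=8 > arr[6]=1
(2, 7): arr[2]=8 > arr[7]=2
(3, 4): arr[3]=13 > arr[4]=2
(3, 6): arr[3]=13 > arr[6]=1
(3, 7): arr[3]=13 > arr[7]=2
(4, 6): arr[4]=2 > arr[6]=1
(5, 6): arr[5]=13 > arr[6]=1
(5, 7): arr[5]=13 > arr[7]=2

Total inversions: 20

The array has 20 inversion(s): (0,1), (0,2), (0,3), (0,4), (0,5), (0,6), (0,7), (1,2), (1,4), (1,6), (1,7), (2,4), (2,6), (2,7), (3,4), (3,6), (3,7), (4,6), (5,6), (5,7). Each pair (i,j) satisfies i < j and arr[i] > arr[j].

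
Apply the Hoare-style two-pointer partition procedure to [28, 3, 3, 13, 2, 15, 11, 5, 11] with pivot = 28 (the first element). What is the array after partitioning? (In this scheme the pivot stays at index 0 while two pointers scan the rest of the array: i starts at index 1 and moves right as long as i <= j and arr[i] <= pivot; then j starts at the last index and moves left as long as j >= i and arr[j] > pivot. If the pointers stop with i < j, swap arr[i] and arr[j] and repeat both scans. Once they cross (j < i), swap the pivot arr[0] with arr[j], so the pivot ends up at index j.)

Hoare-style two-pointer partition with pivot = 28:

Initial array: [28, 3, 3, 13, 2, 15, 11, 5, 11]

Pointers start at i = 1, j = 8.
i ends at 9, j ends at 8: the pointers have crossed (j < i), so scanning stops.

Swap pivot arr[0] with arr[8] to place pivot at position 8: [11, 3, 3, 13, 2, 15, 11, 5, 28]
Pivot position: 8

After partitioning with pivot 28, the array becomes [11, 3, 3, 13, 2, 15, 11, 5, 28]. The pivot is placed at index 8. All elements to the left of the pivot are <= 28, and all elements to the right are > 28.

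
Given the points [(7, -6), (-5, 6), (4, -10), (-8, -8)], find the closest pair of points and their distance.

Computing all pairwise distances among 4 points:

d((7, -6), (-5, 6)) = 16.9706
d((7, -6), (4, -10)) = 5.0 <-- minimum
d((7, -6), (-8, -8)) = 15.1327
d((-5, 6), (4, -10)) = 18.3576
d((-5, 6), (-8, -8)) = 14.3178
d((4, -10), (-8, -8)) = 12.1655

Closest pair: (7, -6) and (4, -10) with distance 5.0

The closest pair is (7, -6) and (4, -10) with Euclidean distance 5.0. For 4 points, brute-force pairwise comparison is shown above. For large n, the divide-and-conquer algorithm (sort by x, recurse on halves, check the dividing strip) achieves O(n log n).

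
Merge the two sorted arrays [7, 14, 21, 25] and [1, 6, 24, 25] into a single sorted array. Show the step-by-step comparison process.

Merging process:

Compare 7 vs 1: take 1 from right. Merged: [1]
Compare 7 vs 6: take 6 from right. Merged: [1, 6]
Compare 7 vs 24: take 7 from left. Merged: [1, 6, 7]
Compare 14 vs 24: take 14 from left. Merged: [1, 6, 7, 14]
Compare 21 vs 24: take 21 from left. Merged: [1, 6, 7, 14, 21]
Compare 25 vs 24: take 24 from right. Merged: [1, 6, 7, 14, 21, 24]
Compare 25 vs 25: take 25 from left. Merged: [1, 6, 7, 14, 21, 24, 25]
Append remaining from right: [25]. Merged: [1, 6, 7, 14, 21, 24, 25, 25]

Final merged array: [1, 6, 7, 14, 21, 24, 25, 25]
Total comparisons: 7

The merged array is [1, 6, 7, 14, 21, 24, 25, 25], requiring 7 comparisons. The merge step runs in O(n) time where n is the total number of elements.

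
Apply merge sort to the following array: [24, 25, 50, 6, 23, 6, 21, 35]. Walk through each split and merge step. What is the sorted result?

Merge sort trace:

Split: [24, 25, 50, 6, 23, 6, 21, 35] -> [24, 25, 50, 6] and [23, 6, 21, 35]
  Split: [24, 25, 50, 6] -> [24, 25] and [50, 6]
    Split: [24, 25] -> [24] and [25]
    Merge: [24] + [25] -> [24, 25]
    Split: [50, 6] -> [50] and [6]
    Merge: [50] + [6] -> [6, 50]
  Merge: [24, 25] + [6, 50] -> [6, 24, 25, 50]
  Split: [23, 6, 21, 35] -> [23, 6] and [21, 35]
    Split: [23, 6] -> [23] and [6]
    Merge: [23] + [6] -> [6, 23]
    Split: [21, 35] -> [21] and [35]
    Merge: [21] + [35] -> [21, 35]
  Merge: [6, 23] + [21, 35] -> [6, 21, 23, 35]
Merge: [6, 24, 25, 50] + [6, 21, 23, 35] -> [6, 6, 21, 23, 24, 25, 35, 50]

Final sorted array: [6, 6, 21, 23, 24, 25, 35, 50]

The merge sort proceeds by recursively splitting the array and merging sorted halves.
After all merges, the sorted array is [6, 6, 21, 23, 24, 25, 35, 50].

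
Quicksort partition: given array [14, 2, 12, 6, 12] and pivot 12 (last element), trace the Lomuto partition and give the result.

Lomuto partition with pivot = 12:

Initial array: [14, 2, 12, 6, 12]

arr[0]=14 > 12: no swap
arr[1]=2 <= 12: swap with position 0, array becomes [2, 14, 12, 6, 12]
arr[2]=12 <= 12: swap with position 1, array becomes [2, 12, 14, 6, 12]
arr[3]=6 <= 12: swap with position 2, array becomes [2, 12, 6, 14, 12]

Place pivot at position 3: [2, 12, 6, 12, 14]
Pivot position: 3

After partitioning with pivot 12, the array becomes [2, 12, 6, 12, 14]. The pivot is placed at index 3. All elements to the left of the pivot are <= 12, and all elements to the right are > 12.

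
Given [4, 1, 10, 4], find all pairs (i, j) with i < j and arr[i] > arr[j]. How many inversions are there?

Finding inversions in [4, 1, 10, 4]:

(0, 1): arr[0]=4 > arr[1]=1
(2, 3): arr[2]=10 > arr[3]=4

Total inversions: 2

The array has 2 inversion(s): (0,1), (2,3). Each pair (i,j) satisfies i < j and arr[i] > arr[j].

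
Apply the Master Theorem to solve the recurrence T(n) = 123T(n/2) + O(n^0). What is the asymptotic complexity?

Master Theorem for T(n) = 123T(n/2) + O(n^0):

a = 123, b = 2, c = 0
log_b(a) = log_2(123) = 6.9425

Case 1: c = 0 < log_2(123) = 6.9425
T(n) = O(n^(log_2 123))

For T(n) = 123T(n/2) + O(n^0): log_2(123) = 6.9425. This is Case 1 of the Master Theorem (c < log_b(a), work dominated by leaves), giving O(n^(log_2 123)).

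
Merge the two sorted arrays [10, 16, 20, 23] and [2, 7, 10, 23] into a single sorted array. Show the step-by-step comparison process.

Merging process:

Compare 10 vs 2: take 2 from right. Merged: [2]
Compare 10 vs 7: take 7 from right. Merged: [2, 7]
Compare 10 vs 10: take 10 from left. Merged: [2, 7, 10]
Compare 16 vs 10: take 10 from right. Merged: [2, 7, 10, 10]
Compare 16 vs 23: take 16 from left. Merged: [2, 7, 10, 10, 16]
Compare 20 vs 23: take 20 from left. Merged: [2, 7, 10, 10, 16, 20]
Compare 23 vs 23: take 23 from left. Merged: [2, 7, 10, 10, 16, 20, 23]
Append remaining from right: [23]. Merged: [2, 7, 10, 10, 16, 20, 23, 23]

Final merged array: [2, 7, 10, 10, 16, 20, 23, 23]
Total comparisons: 7

The merged array is [2, 7, 10, 10, 16, 20, 23, 23], requiring 7 comparisons. The merge step runs in O(n) time where n is the total number of elements.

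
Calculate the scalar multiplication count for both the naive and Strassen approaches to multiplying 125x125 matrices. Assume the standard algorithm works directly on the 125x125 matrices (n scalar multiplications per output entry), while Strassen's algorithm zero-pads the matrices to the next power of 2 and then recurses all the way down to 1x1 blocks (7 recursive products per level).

Matrix multiplication for 125x125 matrices:

Strassen's algorithm requires power-of-2 dimensions. Pad 125x125 to 128x128 (next power of 2).

Standard algorithm: 125^3 = 1953125 multiplications
Strassen's algorithm: 7^(log2(128)) = 7^7 = 823543 multiplications
Savings: 1953125 - 823543 = 1129582 multiplications

Standard: 1953125 multiplications (125^3). Strassen: 823543 multiplications (7^7, after padding to 128x128). Strassen reduces 8 recursive multiplications to 7 at each level.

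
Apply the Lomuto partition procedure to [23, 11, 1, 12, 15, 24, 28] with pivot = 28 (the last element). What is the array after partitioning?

Lomuto partition with pivot = 28:

Initial array: [23, 11, 1, 12, 15, 24, 28]

arr[0]=23 <= 28: swap with position 0, array becomes [23, 11, 1, 12, 15, 24, 28]
arr[1]=11 <= 28: swap with position 1, array becomes [23, 11, 1, 12, 15, 24, 28]
arr[2]=1 <= 28: swap with position 2, array becomes [23, 11, 1, 12, 15, 24, 28]
arr[3]=12 <= 28: swap with position 3, array becomes [23, 11, 1, 12, 15, 24, 28]
arr[4]=15 <= 28: swap with position 4, array becomes [23, 11, 1, 12, 15, 24, 28]
arr[5]=24 <= 28: swap with position 5, array becomes [23, 11, 1, 12, 15, 24, 28]

Place pivot at position 6: [23, 11, 1, 12, 15, 24, 28]
Pivot position: 6

After partitioning with pivot 28, the array becomes [23, 11, 1, 12, 15, 24, 28]. The pivot is placed at index 6. All elements to the left of the pivot are <= 28, and all elements to the right are > 28.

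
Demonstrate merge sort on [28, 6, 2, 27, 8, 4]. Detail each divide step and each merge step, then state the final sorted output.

Merge sort trace:

Split: [28, 6, 2, 27, 8, 4] -> [28, 6, 2] and [27, 8, 4]
  Split: [28, 6, 2] -> [28] and [6, 2]
    Split: [6, 2] -> [6] and [2]
    Merge: [6] + [2] -> [2, 6]
  Merge: [28] + [2, 6] -> [2, 6, 28]
  Split: [27, 8, 4] -> [27] and [8, 4]
    Split: [8, 4] -> [8] and [4]
    Merge: [8] + [4] -> [4, 8]
  Merge: [27] + [4, 8] -> [4, 8, 27]
Merge: [2, 6, 28] + [4, 8, 27] -> [2, 4, 6, 8, 27, 28]

Final sorted array: [2, 4, 6, 8, 27, 28]

The merge sort proceeds by recursively splitting the array and merging sorted halves.
After all merges, the sorted array is [2, 4, 6, 8, 27, 28].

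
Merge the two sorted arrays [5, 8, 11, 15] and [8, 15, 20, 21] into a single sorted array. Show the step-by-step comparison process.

Merging process:

Compare 5 vs 8: take 5 from left. Merged: [5]
Compare 8 vs 8: take 8 from left. Merged: [5, 8]
Compare 11 vs 8: take 8 from right. Merged: [5, 8, 8]
Compare 11 vs 15: take 11 from left. Merged: [5, 8, 8, 11]
Compare 15 vs 15: take 15 from left. Merged: [5, 8, 8, 11, 15]
Append remaining from right: [15, 20, 21]. Merged: [5, 8, 8, 11, 15, 15, 20, 21]

Final merged array: [5, 8, 8, 11, 15, 15, 20, 21]
Total comparisons: 5

The merged array is [5, 8, 8, 11, 15, 15, 20, 21], requiring 5 comparisons. The merge step runs in O(n) time where n is the total number of elements.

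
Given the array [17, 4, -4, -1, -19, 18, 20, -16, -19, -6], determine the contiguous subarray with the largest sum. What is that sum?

Using Kadane's algorithm on [17, 4, -4, -1, -19, 18, 20, -16, -19, -6]:

Scanning through the array:
Position 1 (value 4): max_ending_here = 21, max_so_far = 21
Position 2 (value -4): max_ending_here = 17, max_so_far = 21
Position 3 (value -1): max_ending_here = 16, max_so_far = 21
Position 4 (value -19): max_ending_here = -3, max_so_far = 21
Position 5 (value 18): max_ending_here = 18, max_so_far = 21
Position 6 (value 20): max_ending_here = 38, max_so_far = 38
Position 7 (value -16): max_ending_here = 22, max_so_far = 38
Position 8 (value -19): max_ending_here = 3, max_so_far = 38
Position 9 (value -6): max_ending_here = -3, max_so_far = 38

Maximum subarray: [18, 20]
Maximum sum: 38

The maximum subarray is [18, 20] with sum 38. This subarray runs from index 5 to index 6.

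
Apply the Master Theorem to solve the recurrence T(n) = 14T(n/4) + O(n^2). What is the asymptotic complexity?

Master Theorem for T(n) = 14T(n/4) + O(n^2):

a = 14, b = 4, c = 2
log_b(a) = log_4(14) = 1.9037

Case 3: c = 2 > log_4(14) = 1.9037
T(n) = O(n^2) = O(n^2)

For T(n) = 14T(n/4) + O(n^2): log_4(14) = 1.9037. This is Case 3 of the Master Theorem (c > log_b(a), work dominated by root), giving O(n^2).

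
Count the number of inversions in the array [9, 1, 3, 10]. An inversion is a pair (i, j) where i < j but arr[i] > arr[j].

Finding inversions in [9, 1, 3, 10]:

(0, 1): arr[0]=9 > arr[1]=1
(0, 2): arr[0]=9 > arr[2]=3

Total inversions: 2

The array has 2 inversion(s): (0,1), (0,2). Each pair (i,j) satisfies i < j and arr[i] > arr[j].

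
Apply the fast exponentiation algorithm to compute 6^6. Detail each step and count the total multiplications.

Computing 6^6 by squaring (build up from 6^1; each line after the first costs one multiplication):

6^1 = 6
6^2 = (6^1)^2 = 6^2 = 36
6^3 = 6 * 6^2 = 6 * 36 = 216
6^6 = (6^3)^2 = 216^2 = 46656

Result: 46656
Multiplications needed: 3 (3 lines after 6^1)

6^6 = 46656. Using exponentiation by squaring, this requires 3 multiplications. The key idea: if the exponent is even, square the half-power; if odd, multiply by the base once.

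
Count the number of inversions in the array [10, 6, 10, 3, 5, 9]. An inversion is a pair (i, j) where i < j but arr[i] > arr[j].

Finding inversions in [10, 6, 10, 3, 5, 9]:

(0, 1): arr[0]=10 > arr[1]=6
(0, 3): arr[0]=10 > arr[3]=3
(0, 4): arr[0]=10 > arr[4]=5
(0, 5): arr[0]=10 > arr[5]=9
(1, 3): arr[1]=6 > arr[3]=3
(1, 4): arr[1]=6 > arr[4]=5
(2, 3): arr[2]=10 > arr[3]=3
(2, 4): arr[2]=10 > arr[4]=5
(2, 5): arr[2]=10 > arr[5]=9

Total inversions: 9

The array has 9 inversion(s): (0,1), (0,3), (0,4), (0,5), (1,3), (1,4), (2,3), (2,4), (2,5). Each pair (i,j) satisfies i < j and arr[i] > arr[j].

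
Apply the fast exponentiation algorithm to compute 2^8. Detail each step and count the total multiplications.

Computing 2^8 by squaring (build up from 2^1; each line after the first costs one multiplication):

2^1 = 2
2^2 = (2^1)^2 = 2^2 = 4
2^4 = (2^2)^2 = 4^2 = 16
2^8 = (2^4)^2 = 16^2 = 256

Result: 256
Multiplications needed: 3 (3 lines after 2^1)

2^8 = 256. Using exponentiation by squaring, this requires 3 multiplications. The key idea: if the exponent is even, square the half-power; if odd, multiply by the base once.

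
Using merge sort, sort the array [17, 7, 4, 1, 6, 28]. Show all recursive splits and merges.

Merge sort trace:

Split: [17, 7, 4, 1, 6, 28] -> [17, 7, 4] and [1, 6, 28]
  Split: [17, 7, 4] -> [17] and [7, 4]
    Split: [7, 4] -> [7] and [4]
    Merge: [7] + [4] -> [4, 7]
  Merge: [17] + [4, 7] -> [4, 7, 17]
  Split: [1, 6, 28] -> [1] and [6, 28]
    Split: [6, 28] -> [6] and [28]
    Merge: [6] + [28] -> [6, 28]
  Merge: [1] + [6, 28] -> [1, 6, 28]
Merge: [4, 7, 17] + [1, 6, 28] -> [1, 4, 6, 7, 17, 28]

Final sorted array: [1, 4, 6, 7, 17, 28]

The merge sort proceeds by recursively splitting the array and merging sorted halves.
After all merges, the sorted array is [1, 4, 6, 7, 17, 28].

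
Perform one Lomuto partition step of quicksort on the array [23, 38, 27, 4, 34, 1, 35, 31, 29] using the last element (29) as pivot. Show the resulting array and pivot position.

Lomuto partition with pivot = 29:

Initial array: [23, 38, 27, 4, 34, 1, 35, 31, 29]

arr[0]=23 <= 29: swap with position 0, array becomes [23, 38, 27, 4, 34, 1, 35, 31, 29]
arr[1]=38 > 29: no swap
arr[2]=27 <= 29: swap with position 1, array becomes [23, 27, 38, 4, 34, 1, 35, 31, 29]
arr[3]=4 <= 29: swap with position 2, array becomes [23, 27, 4, 38, 34, 1, 35, 31, 29]
arr[4]=34 > 29: no swap
arr[5]=1 <= 29: swap with position 3, array becomes [23, 27, 4, 1, 34, 38, 35, 31, 29]
arr[6]=35 > 29: no swap
arr[7]=31 > 29: no swap

Place pivot at position 4: [23, 27, 4, 1, 29, 38, 35, 31, 34]
Pivot position: 4

After partitioning with pivot 29, the array becomes [23, 27, 4, 1, 29, 38, 35, 31, 34]. The pivot is placed at index 4. All elements to the left of the pivot are <= 29, and all elements to the right are > 29.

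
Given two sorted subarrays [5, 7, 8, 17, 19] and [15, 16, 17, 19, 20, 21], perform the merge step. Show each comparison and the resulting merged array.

Merging process:

Compare 5 vs 15: take 5 from left. Merged: [5]
Compare 7 vs 15: take 7 from left. Merged: [5, 7]
Compare 8 vs 15: take 8 from left. Merged: [5, 7, 8]
Compare 17 vs 15: take 15 from right. Merged: [5, 7, 8, 15]
Compare 17 vs 16: take 16 from right. Merged: [5, 7, 8, 15, 16]
Compare 17 vs 17: take 17 from left. Merged: [5, 7, 8, 15, 16, 17]
Compare 19 vs 17: take 17 from right. Merged: [5, 7, 8, 15, 16, 17, 17]
Compare 19 vs 19: take 19 from left. Merged: [5, 7, 8, 15, 16, 17, 17, 19]
Append remaining from right: [19, 20, 21]. Merged: [5, 7, 8, 15, 16, 17, 17, 19, 19, 20, 21]

Final merged array: [5, 7, 8, 15, 16, 17, 17, 19, 19, 20, 21]
Total comparisons: 8

The merged array is [5, 7, 8, 15, 16, 17, 17, 19, 19, 20, 21], requiring 8 comparisons. The merge step runs in O(n) time where n is the total number of elements.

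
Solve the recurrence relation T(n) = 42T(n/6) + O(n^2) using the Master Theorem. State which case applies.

Master Theorem for T(n) = 42T(n/6) + O(n^2):

a = 42, b = 6, c = 2
log_b(a) = log_6(42) = 2.0860

Case 1: c = 2 < log_6(42) = 2.0860
T(n) = O(n^(log_6 42))

For T(n) = 42T(n/6) + O(n^2): log_6(42) = 2.0860. This is Case 1 of the Master Theorem (c < log_b(a), work dominated by leaves), giving O(n^(log_6 42)).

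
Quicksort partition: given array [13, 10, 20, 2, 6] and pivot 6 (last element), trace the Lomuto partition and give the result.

Lomuto partition with pivot = 6:

Initial array: [13, 10, 20, 2, 6]

arr[0]=13 > 6: no swap
arr[1]=10 > 6: no swap
arr[2]=20 > 6: no swap
arr[3]=2 <= 6: swap with position 0, array becomes [2, 10, 20, 13, 6]

Place pivot at position 1: [2, 6, 20, 13, 10]
Pivot position: 1

After partitioning with pivot 6, the array becomes [2, 6, 20, 13, 10]. The pivot is placed at index 1. All elements to the left of the pivot are <= 6, and all elements to the right are > 6.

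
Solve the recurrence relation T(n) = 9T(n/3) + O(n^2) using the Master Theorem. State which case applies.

Master Theorem for T(n) = 9T(n/3) + O(n^2):

a = 9, b = 3, c = 2
log_b(a) = log_3(9) = 2.0000

Case 2: c = 2 = log_3(9) = 2.0000
T(n) = O(n^2 log n) = O(n^2 log n)

For T(n) = 9T(n/3) + O(n^2): log_3(9) = 2.0000. This is Case 2 of the Master Theorem (c = log_b(a), equal work at all levels), giving O(n^2 log n).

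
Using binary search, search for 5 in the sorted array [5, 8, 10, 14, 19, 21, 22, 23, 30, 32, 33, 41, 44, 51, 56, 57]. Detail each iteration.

Binary search for 5 in [5, 8, 10, 14, 19, 21, 22, 23, 30, 32, 33, 41, 44, 51, 56, 57]:

lo=0, hi=15, mid=7, arr[mid]=23 -> 23 > 5, search left half
lo=0, hi=6, mid=3, arr[mid]=14 -> 14 > 5, search left half
lo=0, hi=2, mid=1, arr[mid]=8 -> 8 > 5, search left half
lo=0, hi=0, mid=0, arr[mid]=5 -> Found target at index 0!

Binary search finds 5 at index 0 after 4 comparisons. The search repeatedly halves the search space by comparing with the middle element.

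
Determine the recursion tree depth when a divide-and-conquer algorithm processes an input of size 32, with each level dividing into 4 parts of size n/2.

For divide and conquer with division factor 2:

Problem sizes at each level:
Level 0: 32
Level 1: 16
Level 2: 8
Level 3: 4
Level 4: 2
Level 5: 1

The root is level 0 and the size-1 base case is level 5 (the tree spans levels 0 through 5, i.e. 6 levels counting the root), so the depth is the number of divisions: log_2(32) = 5

The recursion tree depth is log_2(32) = 5. At each level, the problem size is divided by 2, so it takes 5 divisions to reduce to a base case of size 1. The algorithm makes 4 recursive calls at each level.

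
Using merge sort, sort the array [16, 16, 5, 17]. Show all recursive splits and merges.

Merge sort trace:

Split: [16, 16, 5, 17] -> [16, 16] and [5, 17]
  Split: [16, 16] -> [16] and [16]
  Merge: [16] + [16] -> [16, 16]
  Split: [5, 17] -> [5] and [17]
  Merge: [5] + [17] -> [5, 17]
Merge: [16, 16] + [5, 17] -> [5, 16, 16, 17]

Final sorted array: [5, 16, 16, 17]

The merge sort proceeds by recursively splitting the array and merging sorted halves.
After all merges, the sorted array is [5, 16, 16, 17].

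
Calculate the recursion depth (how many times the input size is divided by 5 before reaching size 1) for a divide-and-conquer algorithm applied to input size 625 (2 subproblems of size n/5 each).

For divide and conquer with division factor 5:

Problem sizes at each level:
Level 0: 625
Level 1: 125
Level 2: 25
Level 3: 5
Level 4: 1

The root is level 0 and the size-1 base case is level 4 (the tree spans levels 0 through 4, i.e. 5 levels counting the root), so the depth is the number of divisions: log_5(625) = 4

The recursion tree depth is log_5(625) = 4. At each level, the problem size is divided by 5, so it takes 4 divisions to reduce to a base case of size 1. The algorithm makes 2 recursive calls at each level.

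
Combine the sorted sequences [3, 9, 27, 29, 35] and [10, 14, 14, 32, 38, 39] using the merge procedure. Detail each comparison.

Merging process:

Compare 3 vs 10: take 3 from left. Merged: [3]
Compare 9 vs 10: take 9 from left. Merged: [3, 9]
Compare 27 vs 10: take 10 from right. Merged: [3, 9, 10]
Compare 27 vs 14: take 14 from right. Merged: [3, 9, 10, 14]
Compare 27 vs 14: take 14 from right. Merged: [3, 9, 10, 14, 14]
Compare 27 vs 32: take 27 from left. Merged: [3, 9, 10, 14, 14, 27]
Compare 29 vs 32: take 29 from left. Merged: [3, 9, 10, 14, 14, 27, 29]
Compare 35 vs 32: take 32 from right. Merged: [3, 9, 10, 14, 14, 27, 29, 32]
Compare 35 vs 38: take 35 from left. Merged: [3, 9, 10, 14, 14, 27, 29, 32, 35]
Append remaining from right: [38, 39]. Merged: [3, 9, 10, 14, 14, 27, 29, 32, 35, 38, 39]

Final merged array: [3, 9, 10, 14, 14, 27, 29, 32, 35, 38, 39]
Total comparisons: 9

The merged array is [3, 9, 10, 14, 14, 27, 29, 32, 35, 38, 39], requiring 9 comparisons. The merge step runs in O(n) time where n is the total number of elements.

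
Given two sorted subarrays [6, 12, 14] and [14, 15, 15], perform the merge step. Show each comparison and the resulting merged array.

Merging process:

Compare 6 vs 14: take 6 from left. Merged: [6]
Compare 12 vs 14: take 12 from left. Merged: [6, 12]
Compare 14 vs 14: take 14 from left. Merged: [6, 12, 14]
Append remaining from right: [14, 15, 15]. Merged: [6, 12, 14, 14, 15, 15]

Final merged array: [6, 12, 14, 14, 15, 15]
Total comparisons: 3

The merged array is [6, 12, 14, 14, 15, 15], requiring 3 comparisons. The merge step runs in O(n) time where n is the total number of elements.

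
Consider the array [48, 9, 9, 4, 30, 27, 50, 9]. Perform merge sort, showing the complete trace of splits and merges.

Merge sort trace:

Split: [48, 9, 9, 4, 30, 27, 50, 9] -> [48, 9, 9, 4] and [30, 27, 50, 9]
  Split: [48, 9, 9, 4] -> [48, 9] and [9, 4]
    Split: [48, 9] -> [48] and [9]
    Merge: [48] + [9] -> [9, 48]
    Split: [9, 4] -> [9] and [4]
    Merge: [9] + [4] -> [4, 9]
  Merge: [9, 48] + [4, 9] -> [4, 9, 9, 48]
  Split: [30, 27, 50, 9] -> [30, 27] and [50, 9]
    Split: [30, 27] -> [30] and [27]
    Merge: [30] + [27] -> [27, 30]
    Split: [50, 9] -> [50] and [9]
    Merge: [50] + [9] -> [9, 50]
  Merge: [27, 30] + [9, 50] -> [9, 27, 30, 50]
Merge: [4, 9, 9, 48] + [9, 27, 30, 50] -> [4, 9, 9, 9, 27, 30, 48, 50]

Final sorted array: [4, 9, 9, 9, 27, 30, 48, 50]

The merge sort proceeds by recursively splitting the array and merging sorted halves.
After all merges, the sorted array is [4, 9, 9, 9, 27, 30, 48, 50].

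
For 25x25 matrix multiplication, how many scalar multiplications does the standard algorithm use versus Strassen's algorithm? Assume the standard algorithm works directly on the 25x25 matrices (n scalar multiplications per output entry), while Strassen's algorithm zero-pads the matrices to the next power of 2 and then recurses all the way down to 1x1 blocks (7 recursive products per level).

Matrix multiplication for 25x25 matrices:

Strassen's algorithm requires power-of-2 dimensions. Pad 25x25 to 32x32 (next power of 2).

Standard algorithm: 25^3 = 15625 multiplications
Strassen's algorithm: 7^(log2(32)) = 7^5 = 16807 multiplications
Difference: 15625 - 16807 = -1182 (Strassen uses MORE here due to padding overhead — for small or just-over-power-of-2 n, padding can outweigh the per-level savings)

Standard: 15625 multiplications (25^3). Strassen: 16807 multiplications (7^5, after padding to 32x32). Strassen reduces 8 recursive multiplications to 7 at each level.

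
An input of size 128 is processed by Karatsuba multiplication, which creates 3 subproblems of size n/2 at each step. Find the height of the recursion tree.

For divide and conquer with division factor 2:

Problem sizes at each level:
Level 0: 128
Level 1: 64
Level 2: 32
Level 3: 16
Level 4: 8
Level 5: 4
Level 6: 2
Level 7: 1

The root is level 0 and the size-1 base case is level 7 (the tree spans levels 0 through 7, i.e. 8 levels counting the root), so the depth is the number of divisions: log_2(128) = 7

The recursion tree depth is log_2(128) = 7. At each level, the problem size is divided by 2, so it takes 7 divisions to reduce to a base case of size 1. The algorithm makes 3 recursive calls at each level.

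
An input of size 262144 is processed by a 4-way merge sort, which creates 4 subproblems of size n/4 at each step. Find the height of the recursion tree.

For divide and conquer with division factor 4:

Problem sizes at each level:
Level 0: 262144
Level 1: 65536
Level 2: 16384
Level 3: 4096
Level 4: 1024
Level 5: 256
Level 6: 64
Level 7: 16
Level 8: 4
Level 9: 1

The root is level 0 and the size-1 base case is level 9 (the tree spans levels 0 through 9, i.e. 10 levels counting the root), so the depth is the number of divisions: log_4(262144) = 9

The recursion tree depth is log_4(262144) = 9. At each level, the problem size is divided by 4, so it takes 9 divisions to reduce to a base case of size 1. The algorithm makes 4 recursive calls at each level.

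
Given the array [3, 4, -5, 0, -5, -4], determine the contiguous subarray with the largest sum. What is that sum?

Using Kadane's algorithm on [3, 4, -5, 0, -5, -4]:

Scanning through the array:
Position 1 (value 4): max_ending_here = 7, max_so_far = 7
Position 2 (value -5): max_ending_here = 2, max_so_far = 7
Position 3 (value 0): max_ending_here = 2, max_so_far = 7
Position 4 (value -5): max_ending_here = -3, max_so_far = 7
Position 5 (value -4): max_ending_here = -4, max_so_far = 7

Maximum subarray: [3, 4]
Maximum sum: 7

The maximum subarray is [3, 4] with sum 7. This subarray runs from index 0 to index 1.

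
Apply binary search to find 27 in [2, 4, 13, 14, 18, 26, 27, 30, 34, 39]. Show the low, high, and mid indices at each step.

Binary search for 27 in [2, 4, 13, 14, 18, 26, 27, 30, 34, 39]:

lo=0, hi=9, mid=4, arr[mid]=18 -> 18 < 27, search right half
lo=5, hi=9, mid=7, arr[mid]=30 -> 30 > 27, search left half
lo=5, hi=6, mid=5, arr[mid]=26 -> 26 < 27, search right half
lo=6, hi=6, mid=6, arr[mid]=27 -> Found target at index 6!

Binary search finds 27 at index 6 after 4 comparisons. The search repeatedly halves the search space by comparing with the middle element.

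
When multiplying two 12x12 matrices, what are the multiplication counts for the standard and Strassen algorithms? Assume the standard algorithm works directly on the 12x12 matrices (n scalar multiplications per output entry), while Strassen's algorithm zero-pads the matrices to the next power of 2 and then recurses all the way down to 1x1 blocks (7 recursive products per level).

Matrix multiplication for 12x12 matrices:

Strassen's algorithm requires power-of-2 dimensions. Pad 12x12 to 16x16 (next power of 2).

Standard algorithm: 12^3 = 1728 multiplications
Strassen's algorithm: 7^(log2(16)) = 7^4 = 2401 multiplications
Difference: 1728 - 2401 = -673 (Strassen uses MORE here due to padding overhead — for small or just-over-power-of-2 n, padding can outweigh the per-level savings)

Standard: 1728 multiplications (12^3). Strassen: 2401 multiplications (7^4, after padding to 16x16). Strassen reduces 8 recursive multiplications to 7 at each level.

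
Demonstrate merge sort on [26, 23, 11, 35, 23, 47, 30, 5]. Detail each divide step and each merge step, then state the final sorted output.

Merge sort trace:

Split: [26, 23, 11, 35, 23, 47, 30, 5] -> [26, 23, 11, 35] and [23, 47, 30, 5]
  Split: [26, 23, 11, 35] -> [26, 23] and [11, 35]
    Split: [26, 23] -> [26] and [23]
    Merge: [26] + [23] -> [23, 26]
    Split: [11, 35] -> [11] and [35]
    Merge: [11] + [35] -> [11, 35]
  Merge: [23, 26] + [11, 35] -> [11, 23, 26, 35]
  Split: [23, 47, 30, 5] -> [23, 47] and [30, 5]
    Split: [23, 47] -> [23] and [47]
    Merge: [23] + [47] -> [23, 47]
    Split: [30, 5] -> [30] and [5]
    Merge: [30] + [5] -> [5, 30]
  Merge: [23, 47] + [5, 30] -> [5, 23, 30, 47]
Merge: [11, 23, 26, 35] + [5, 23, 30, 47] -> [5, 11, 23, 23, 26, 30, 35, 47]

Final sorted array: [5, 11, 23, 23, 26, 30, 35, 47]

The merge sort proceeds by recursively splitting the array and merging sorted halves.
After all merges, the sorted array is [5, 11, 23, 23, 26, 30, 35, 47].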